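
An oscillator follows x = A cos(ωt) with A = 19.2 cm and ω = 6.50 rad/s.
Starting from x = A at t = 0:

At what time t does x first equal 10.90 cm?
cos(ωt) = x/A = 10.9/19.2 = 0.5677
ωt = arccos(0.5677) = 0.9671 rad
t = 0.9671/6.5 = 0.1488 s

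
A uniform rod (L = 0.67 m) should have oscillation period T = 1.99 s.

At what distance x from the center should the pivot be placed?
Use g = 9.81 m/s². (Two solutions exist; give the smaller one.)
T = 2π√((L²/12 + x²)/(gx)). Let c = T²g/(4π²) = 0.984.
x² − cx + L²/12 = 0 → x = (c − √(c² − L²/3))/2 = 0.03961 m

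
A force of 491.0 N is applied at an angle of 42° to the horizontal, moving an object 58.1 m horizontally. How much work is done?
W = Fd cosθ = 491.0×58.1×cos(42°) = 21200.0 J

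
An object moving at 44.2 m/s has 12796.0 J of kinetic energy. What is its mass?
KE = ½mv² → m = 2KE/v² = 2×12796.0/44.2² = 13.1 kg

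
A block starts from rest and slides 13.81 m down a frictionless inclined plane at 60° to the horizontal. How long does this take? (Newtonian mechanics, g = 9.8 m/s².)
a = g sin(θ) = 9.8 × sin(60°) = 8.49 m/s²
t = √(2d/a) = √(2 × 13.81 / 8.49) = 1.8 s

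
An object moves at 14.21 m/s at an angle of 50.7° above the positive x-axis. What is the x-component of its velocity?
vₓ = v cos(θ) = 14.21 × cos(50.7°) = 9.0 m/s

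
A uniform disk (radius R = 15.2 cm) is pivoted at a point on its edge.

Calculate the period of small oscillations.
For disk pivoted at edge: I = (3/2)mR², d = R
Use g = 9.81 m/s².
I/m = (3/2)R² = 0.03466 m²; d = R = 0.152 m
T = 2π√((3/2)R²/(gR)) = 2π√(3R/(2g)) = 0.9579 s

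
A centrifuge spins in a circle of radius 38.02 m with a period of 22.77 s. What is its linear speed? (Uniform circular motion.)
v = 2πr/T = 2π×38.02/22.77 = 10.49 m/s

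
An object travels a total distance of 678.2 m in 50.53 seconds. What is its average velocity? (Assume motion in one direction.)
v_avg = Δd / Δt = 678.2 / 50.53 = 13.42 m/s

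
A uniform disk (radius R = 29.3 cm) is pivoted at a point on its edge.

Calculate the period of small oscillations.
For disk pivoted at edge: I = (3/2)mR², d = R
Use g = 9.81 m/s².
I/m = (3/2)R² = 0.1288 m²; d = R = 0.293 m
T = 2π√((3/2)R²/(gR)) = 2π√(3R/(2g)) = 1.33 s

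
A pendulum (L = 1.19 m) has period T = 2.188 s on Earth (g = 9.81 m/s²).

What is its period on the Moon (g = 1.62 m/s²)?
T = 2π√(L/g), so T_moon/T_earth = √(g_earth/g_moon)
T_moon = 2π√(1.19/1.62) = 5.385 s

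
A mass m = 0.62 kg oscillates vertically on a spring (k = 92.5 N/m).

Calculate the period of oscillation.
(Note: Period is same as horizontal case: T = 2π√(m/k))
T = 2π√(m/k) = 2π√(0.62/92.5) = 0.5144 s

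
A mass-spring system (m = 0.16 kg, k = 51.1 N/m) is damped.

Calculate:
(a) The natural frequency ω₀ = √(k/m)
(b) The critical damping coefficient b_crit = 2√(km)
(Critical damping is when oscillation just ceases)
ω₀ = √(k/m) = √(51.1/0.16) = 17.87 rad/s
b_crit = 2√(km) = 2√(51.1×0.16) = 5.719 kg/s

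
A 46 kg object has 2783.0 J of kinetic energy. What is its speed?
KE = ½mv² → v = √(2KE/m) = √(2×2783.0/46) = 11.0 m/s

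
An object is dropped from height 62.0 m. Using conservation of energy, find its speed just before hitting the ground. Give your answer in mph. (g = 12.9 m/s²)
mgh = ½mv² → v = √(2gh) = √(2×12.9×62) = 39.99 m/s = 89.47 mph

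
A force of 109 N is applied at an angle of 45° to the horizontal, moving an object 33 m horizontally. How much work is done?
W = Fd cosθ = 109×33×cos(45°) = 2543.5 J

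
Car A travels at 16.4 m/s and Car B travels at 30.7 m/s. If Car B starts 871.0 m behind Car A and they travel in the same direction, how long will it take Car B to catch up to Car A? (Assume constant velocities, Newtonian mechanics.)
Relative speed: v_rel = 30.7 - 16.4 = 14.3 m/s
Time to catch: t = d₀/v_rel = 871.0/14.3 = 60.91 s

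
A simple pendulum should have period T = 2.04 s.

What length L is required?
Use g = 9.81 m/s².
T = 2π√(L/g) → L = g(T/2π)² = 9.81×(2.04/2π)² = 1.034 m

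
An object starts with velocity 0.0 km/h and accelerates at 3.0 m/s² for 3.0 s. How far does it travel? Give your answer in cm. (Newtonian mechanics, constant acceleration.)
d = v₀t + ½at² (with unit conversion) = 1350.0 cm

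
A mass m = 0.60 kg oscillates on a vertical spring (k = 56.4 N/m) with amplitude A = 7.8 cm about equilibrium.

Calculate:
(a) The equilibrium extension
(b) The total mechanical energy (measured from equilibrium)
x_eq = mg/k = 0.6×9.81/56.4 = 0.1044 m = 10.44 cm
E = ½kA² = ½×56.4×(0.078)² = 0.1716 J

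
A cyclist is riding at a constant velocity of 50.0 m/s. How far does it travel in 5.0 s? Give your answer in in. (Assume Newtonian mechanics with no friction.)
d = vt (with unit conversion) = 9843.0 in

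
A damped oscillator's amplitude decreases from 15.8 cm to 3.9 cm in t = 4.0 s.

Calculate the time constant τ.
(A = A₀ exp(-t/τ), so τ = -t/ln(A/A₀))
A/A₀ = 3.9/15.8 = 0.2468; ln(A/A₀) = -1.399
τ = −t/ln(A/A₀) = −4.0/-1.399 = 2.859 s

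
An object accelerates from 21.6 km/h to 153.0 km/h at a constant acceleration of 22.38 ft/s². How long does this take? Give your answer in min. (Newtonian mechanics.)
t = (v - v₀)/a (with unit conversion) = 0.08918 min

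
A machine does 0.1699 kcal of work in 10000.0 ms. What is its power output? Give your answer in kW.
P = W/t = 710.9 J / 10 s = 71.09 W = 0.07109 kW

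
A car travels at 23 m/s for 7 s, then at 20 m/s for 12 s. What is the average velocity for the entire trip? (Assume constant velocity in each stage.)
d₁ = v₁t₁ = 23 × 7 = 161 m
d₂ = v₂t₂ = 20 × 12 = 240 m
d_total = 401 m, t_total = 19 s
v_avg = d_total/t_total = 401/19 = 21.11 m/s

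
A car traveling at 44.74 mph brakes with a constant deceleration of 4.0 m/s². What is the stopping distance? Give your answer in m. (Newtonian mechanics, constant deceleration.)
d = v₀² / (2a) (with unit conversion) = 50.0 m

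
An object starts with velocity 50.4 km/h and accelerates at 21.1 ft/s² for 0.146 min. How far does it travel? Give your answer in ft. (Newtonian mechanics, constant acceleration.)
d = v₀t + ½at² (with unit conversion) = 1212.0 ft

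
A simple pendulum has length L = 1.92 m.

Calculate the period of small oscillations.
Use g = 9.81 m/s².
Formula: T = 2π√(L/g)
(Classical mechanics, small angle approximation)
T = 2π√(L/g) = 2π√(1.92/9.81) = 2.78 s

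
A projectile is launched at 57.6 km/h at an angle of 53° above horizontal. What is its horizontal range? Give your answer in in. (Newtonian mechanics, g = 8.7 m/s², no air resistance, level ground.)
R = v₀² sin(2θ) / g (with unit conversion) = 1114.0 in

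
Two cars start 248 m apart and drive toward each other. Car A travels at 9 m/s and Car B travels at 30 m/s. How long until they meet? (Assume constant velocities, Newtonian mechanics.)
Combined speed: v_combined = 9 + 30 = 39 m/s
Time to meet: t = d/39 = 248/39 = 6.36 s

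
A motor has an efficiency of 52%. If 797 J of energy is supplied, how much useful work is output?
W_out = η × W_in = 0.52 × 797 = 414.44 J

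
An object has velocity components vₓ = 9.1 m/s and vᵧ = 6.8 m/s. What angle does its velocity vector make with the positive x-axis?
θ = arctan(vᵧ/vₓ) = arctan(6.8/9.1) = 36.77°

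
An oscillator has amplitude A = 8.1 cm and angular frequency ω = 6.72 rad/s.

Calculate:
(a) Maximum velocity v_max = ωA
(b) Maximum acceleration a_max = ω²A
v_max = ωA = 6.72×0.081 = 0.5443 m/s
a_max = ω²A = 6.72²×0.081 = 3.658 m/s²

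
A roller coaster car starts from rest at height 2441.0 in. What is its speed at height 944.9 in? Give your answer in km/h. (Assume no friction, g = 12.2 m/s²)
mgh₁ = ½mv₂² + mgh₂ → v₂ = √(2g(h₁−h₂)) = √(2×12.2×(62−24)) = 30.45 m/s = 109.6 km/h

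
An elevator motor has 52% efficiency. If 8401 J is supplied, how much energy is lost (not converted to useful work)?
W_out = η × W_in = 0.52×8401 = 4368.5 J
W_lost = W_in − W_out = 8401 − 4368.5 = 4032.5 J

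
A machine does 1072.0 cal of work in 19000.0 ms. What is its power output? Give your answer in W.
P = W/t = 4485 J / 19 s = 236.1 W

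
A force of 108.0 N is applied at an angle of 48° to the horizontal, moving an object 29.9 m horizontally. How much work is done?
W = Fd cosθ = 108.0×29.9×cos(48°) = 2160.8 J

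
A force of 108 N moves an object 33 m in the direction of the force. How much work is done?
W = Fd = 108×33 = 3564.0 J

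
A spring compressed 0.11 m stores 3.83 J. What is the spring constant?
PE = ½kx² → k = 2PE/x² = 2×3.83/0.11² = 633.1 N/m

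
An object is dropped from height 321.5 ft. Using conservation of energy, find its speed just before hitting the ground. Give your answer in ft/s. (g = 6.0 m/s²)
mgh = ½mv² → v = √(2gh) = √(2×6.0×97.99) = 34.29 m/s = 112.5 ft/s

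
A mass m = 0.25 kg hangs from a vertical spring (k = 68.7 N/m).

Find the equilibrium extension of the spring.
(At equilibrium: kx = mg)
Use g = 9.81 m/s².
x_eq = mg/k = 0.25×9.81/68.7 = 0.0357 m = 3.57 cm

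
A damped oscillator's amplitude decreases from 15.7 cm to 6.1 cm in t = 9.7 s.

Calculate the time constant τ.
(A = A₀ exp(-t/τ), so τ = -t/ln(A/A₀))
A/A₀ = 6.1/15.7 = 0.3885; ln(A/A₀) = -0.9454
τ = −t/ln(A/A₀) = −9.7/-0.9454 = 10.26 s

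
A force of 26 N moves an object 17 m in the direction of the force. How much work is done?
W = Fd = 26×17 = 442.0 J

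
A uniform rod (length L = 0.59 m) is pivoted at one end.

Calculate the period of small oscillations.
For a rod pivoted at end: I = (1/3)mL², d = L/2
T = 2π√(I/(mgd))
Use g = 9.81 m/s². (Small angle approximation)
I/m = (1/3)L² = 0.116 m²; d = L/2 = 0.295 m
T = 2π√(I/(mgd)) = 2π√(0.116/(9.81×0.295)) = 1.258 s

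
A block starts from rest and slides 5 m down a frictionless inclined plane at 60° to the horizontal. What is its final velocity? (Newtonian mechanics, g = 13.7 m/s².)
a = g sin(θ) = 13.7 × sin(60°) = 11.86 m/s²
v = √(2ad) = √(2 × 11.86 × 5) = 10.89 m/s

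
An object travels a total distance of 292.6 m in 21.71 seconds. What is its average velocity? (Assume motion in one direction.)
v_avg = Δd / Δt = 292.6 / 21.71 = 13.48 m/s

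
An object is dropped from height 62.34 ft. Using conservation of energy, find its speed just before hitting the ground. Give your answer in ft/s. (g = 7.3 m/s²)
mgh = ½mv² → v = √(2gh) = √(2×7.3×19) = 16.66 m/s = 54.65 ft/s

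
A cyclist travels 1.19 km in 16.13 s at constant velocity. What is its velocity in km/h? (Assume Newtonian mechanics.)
v = d/t (with unit conversion) = 265.6 km/h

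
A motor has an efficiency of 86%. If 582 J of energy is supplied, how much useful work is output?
W_out = η × W_in = 0.86 × 582 = 500.52 J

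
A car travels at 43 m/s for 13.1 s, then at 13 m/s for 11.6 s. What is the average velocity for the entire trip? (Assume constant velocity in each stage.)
d₁ = v₁t₁ = 43 × 13.1 = 563.3 m
d₂ = v₂t₂ = 13 × 11.6 = 150.8 m
d_total = 714.1 m, t_total = 24.7 s
v_avg = d_total/t_total = 714.1/24.7 = 28.91 m/s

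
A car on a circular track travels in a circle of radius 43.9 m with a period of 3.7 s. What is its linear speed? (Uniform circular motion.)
v = 2πr/T = 2π×43.9/3.7 = 74.55 m/s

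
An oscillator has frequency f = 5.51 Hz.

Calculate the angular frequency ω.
ω = 2πf = 2π×5.51 = 34.62 rad/s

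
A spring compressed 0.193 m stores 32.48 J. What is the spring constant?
PE = ½kx² → k = 2PE/x² = 2×32.48/0.193² = 1744.0 N/m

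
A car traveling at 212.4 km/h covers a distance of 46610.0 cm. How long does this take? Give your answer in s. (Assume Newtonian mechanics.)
t = d/v (with unit conversion) = 7.9 s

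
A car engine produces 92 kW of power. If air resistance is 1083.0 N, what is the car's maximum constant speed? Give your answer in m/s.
P = Fv → v = P/F = 92000 W / 1083 N = 84.95 m/s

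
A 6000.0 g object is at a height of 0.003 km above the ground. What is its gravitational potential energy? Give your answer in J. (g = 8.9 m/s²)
PE = mgh = 6 kg × 8.9 m/s² × 3 m = 160.2 J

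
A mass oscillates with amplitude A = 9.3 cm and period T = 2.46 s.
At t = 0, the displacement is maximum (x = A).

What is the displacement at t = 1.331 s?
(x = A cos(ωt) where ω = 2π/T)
ω = 2π/T = 2π/2.46 = 2.554 rad/s
x = A cos(ωt) = 9.3×cos(2.554×1.331) = -8.992 cm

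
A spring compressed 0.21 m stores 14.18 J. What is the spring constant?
PE = ½kx² → k = 2PE/x² = 2×14.18/0.21² = 643.1 N/m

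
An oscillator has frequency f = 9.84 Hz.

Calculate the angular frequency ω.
ω = 2πf = 2π×9.84 = 61.83 rad/s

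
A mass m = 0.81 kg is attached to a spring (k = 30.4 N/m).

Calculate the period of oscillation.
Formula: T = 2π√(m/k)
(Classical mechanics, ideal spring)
T = 2π√(m/k) = 2π√(0.81/30.4) = 1.026 s; f = 1/T = 0.975 Hz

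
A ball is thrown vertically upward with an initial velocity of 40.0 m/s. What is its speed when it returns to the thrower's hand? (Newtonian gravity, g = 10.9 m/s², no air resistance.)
By conservation of energy, the ball returns at the same speed = 40.0 m/s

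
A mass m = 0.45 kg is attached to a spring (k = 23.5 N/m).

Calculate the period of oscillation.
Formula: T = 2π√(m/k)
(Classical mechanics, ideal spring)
T = 2π√(m/k) = 2π√(0.45/23.5) = 0.8695 s; f = 1/T = 1.15 Hz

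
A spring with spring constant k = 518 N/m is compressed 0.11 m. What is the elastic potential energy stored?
PE = ½kx² = ½×518×0.11² = 3.134 J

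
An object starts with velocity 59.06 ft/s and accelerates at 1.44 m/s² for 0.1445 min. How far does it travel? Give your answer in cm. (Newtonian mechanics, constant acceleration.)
d = v₀t + ½at² (with unit conversion) = 21020.0 cm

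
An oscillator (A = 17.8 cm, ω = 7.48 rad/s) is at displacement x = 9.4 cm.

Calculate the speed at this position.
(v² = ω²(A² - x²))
v = ω√(A² − x²) = 7.48×√(0.178² − 0.094²) = 1.131 m/s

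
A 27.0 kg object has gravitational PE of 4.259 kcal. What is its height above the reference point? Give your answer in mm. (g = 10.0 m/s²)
PE = mgh → h = PE/(mg) = 1.782e+04 J / (27 kg × 10.0 m/s²) = 66 m = 66000.0 mm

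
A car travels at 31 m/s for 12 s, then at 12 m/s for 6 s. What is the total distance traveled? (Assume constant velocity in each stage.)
d₁ = v₁t₁ = 31 × 12 = 372 m
d₂ = v₂t₂ = 12 × 6 = 72 m
d_total = 372 + 72 = 444 m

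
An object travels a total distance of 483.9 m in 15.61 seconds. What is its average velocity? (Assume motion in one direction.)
v_avg = Δd / Δt = 483.9 / 15.61 = 31.0 m/s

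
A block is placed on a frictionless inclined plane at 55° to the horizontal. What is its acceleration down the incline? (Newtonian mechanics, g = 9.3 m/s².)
a = g sin(θ) = 9.3 × sin(55°) = 9.3 × 0.8192 = 7.62 m/s²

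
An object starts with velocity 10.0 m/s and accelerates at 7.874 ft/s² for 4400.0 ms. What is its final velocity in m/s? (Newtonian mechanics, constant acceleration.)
v = v₀ + at (with unit conversion) = 20.56 m/s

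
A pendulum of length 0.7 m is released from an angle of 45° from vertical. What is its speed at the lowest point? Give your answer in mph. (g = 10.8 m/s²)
h = L(1 − cosθ) = 0.7×(1 − cos45°) = 0.205 m
v = √(2gh) = √(2×10.8×0.205) = 2.104 m/s = 4.707 mph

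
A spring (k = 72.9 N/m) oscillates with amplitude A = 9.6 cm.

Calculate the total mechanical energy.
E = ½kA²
E = ½kA² = ½×72.9×(0.096)² = 0.3359 J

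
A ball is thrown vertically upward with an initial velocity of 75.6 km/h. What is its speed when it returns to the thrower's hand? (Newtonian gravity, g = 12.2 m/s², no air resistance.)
By conservation of energy, the ball returns at the same speed = 75.6 km/h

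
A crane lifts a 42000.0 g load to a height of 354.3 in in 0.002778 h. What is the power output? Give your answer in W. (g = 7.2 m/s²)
W = mgh = 42×7.2×8.999 = 2721 J
P = W/t = 2721/10 = 272.1 W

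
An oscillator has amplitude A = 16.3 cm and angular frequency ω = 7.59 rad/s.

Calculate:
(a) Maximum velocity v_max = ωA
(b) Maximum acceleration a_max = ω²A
v_max = ωA = 7.59×0.163 = 1.237 m/s
a_max = ω²A = 7.59²×0.163 = 9.39 m/s²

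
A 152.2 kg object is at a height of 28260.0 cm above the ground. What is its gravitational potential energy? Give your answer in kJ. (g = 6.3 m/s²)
PE = mgh = 152.2 kg × 6.3 m/s² × 282.6 m = 2.71e+05 J = 271.0 kJ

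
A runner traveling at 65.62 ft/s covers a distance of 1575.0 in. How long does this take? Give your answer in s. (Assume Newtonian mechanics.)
t = d/v (with unit conversion) = 2.0 s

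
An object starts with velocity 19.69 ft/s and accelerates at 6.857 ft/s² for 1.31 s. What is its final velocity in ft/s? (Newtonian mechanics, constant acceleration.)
v = v₀ + at (with unit conversion) = 28.67 ft/s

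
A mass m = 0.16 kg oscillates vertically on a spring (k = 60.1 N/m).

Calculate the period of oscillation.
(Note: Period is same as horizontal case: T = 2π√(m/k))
T = 2π√(m/k) = 2π√(0.16/60.1) = 0.3242 s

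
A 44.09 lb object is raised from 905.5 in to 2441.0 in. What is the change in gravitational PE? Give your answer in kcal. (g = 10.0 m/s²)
ΔPE = mg(h₂ − h₁) = 20 kg × 10.0 m/s² × (62 − 23) m = 7800 J = 1.864 kcal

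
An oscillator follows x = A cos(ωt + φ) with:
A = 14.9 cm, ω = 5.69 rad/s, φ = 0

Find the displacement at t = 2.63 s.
x = A cos(ωt + φ) = 14.9×cos(5.69×2.63 + 0) = -10.97 cm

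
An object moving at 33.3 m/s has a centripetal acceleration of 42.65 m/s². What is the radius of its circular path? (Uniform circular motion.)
r = v²/a_c = 33.3²/42.65 = 26.0 m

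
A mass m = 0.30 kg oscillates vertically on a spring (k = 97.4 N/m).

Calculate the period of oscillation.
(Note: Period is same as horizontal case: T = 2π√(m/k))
T = 2π√(m/k) = 2π√(0.3/97.4) = 0.3487 s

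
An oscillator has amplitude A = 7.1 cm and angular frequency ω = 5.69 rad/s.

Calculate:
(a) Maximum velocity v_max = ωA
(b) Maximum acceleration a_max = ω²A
v_max = ωA = 5.69×0.071 = 0.404 m/s
a_max = ω²A = 5.69²×0.071 = 2.299 m/s²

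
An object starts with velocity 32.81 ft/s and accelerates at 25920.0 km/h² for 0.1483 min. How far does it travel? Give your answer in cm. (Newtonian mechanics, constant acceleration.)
d = v₀t + ½at² (with unit conversion) = 16820.0 cm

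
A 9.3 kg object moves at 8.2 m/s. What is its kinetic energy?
KE = ½mv² = ½×9.3×8.2² = 312.666 J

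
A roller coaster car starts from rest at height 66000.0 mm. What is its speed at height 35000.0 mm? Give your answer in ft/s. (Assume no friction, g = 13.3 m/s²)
mgh₁ = ½mv₂² + mgh₂ → v₂ = √(2g(h₁−h₂)) = √(2×13.3×(66−35)) = 28.72 m/s = 94.21 ft/s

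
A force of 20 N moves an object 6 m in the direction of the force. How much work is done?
W = Fd = 20×6 = 120.0 J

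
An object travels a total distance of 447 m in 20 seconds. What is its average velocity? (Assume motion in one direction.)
v_avg = Δd / Δt = 447 / 20 = 22.35 m/s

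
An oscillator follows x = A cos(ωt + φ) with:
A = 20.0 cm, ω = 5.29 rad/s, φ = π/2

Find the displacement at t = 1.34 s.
x = A cos(ωt + φ) = 20.0×cos(5.29×1.34 + π/2) = -14.42 cm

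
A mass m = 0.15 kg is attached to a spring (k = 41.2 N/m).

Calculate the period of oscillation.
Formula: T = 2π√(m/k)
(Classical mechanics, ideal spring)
T = 2π√(m/k) = 2π√(0.15/41.2) = 0.3791 s; f = 1/T = 2.638 Hz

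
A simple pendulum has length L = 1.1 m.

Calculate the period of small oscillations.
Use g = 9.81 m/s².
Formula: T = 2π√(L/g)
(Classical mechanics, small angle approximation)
T = 2π√(L/g) = 2π√(1.1/9.81) = 2.104 s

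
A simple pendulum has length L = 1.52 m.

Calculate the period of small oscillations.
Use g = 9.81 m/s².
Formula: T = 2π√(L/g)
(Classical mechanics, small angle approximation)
T = 2π√(L/g) = 2π√(1.52/9.81) = 2.473 s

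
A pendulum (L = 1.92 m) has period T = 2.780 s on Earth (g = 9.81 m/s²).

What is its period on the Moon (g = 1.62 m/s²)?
T = 2π√(L/g), so T_moon/T_earth = √(g_earth/g_moon)
T_moon = 2π√(1.92/1.62) = 6.84 s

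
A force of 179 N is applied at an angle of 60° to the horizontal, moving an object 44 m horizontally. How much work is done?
W = Fd cosθ = 179×44×cos(60°) = 3938.0 J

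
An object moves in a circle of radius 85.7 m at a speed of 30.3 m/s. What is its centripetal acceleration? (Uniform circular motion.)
a_c = v²/r = 30.3²/85.7 = 918.09/85.7 = 10.71 m/s²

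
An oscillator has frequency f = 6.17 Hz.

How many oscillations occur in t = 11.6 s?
n = f×t = 6.17×11.6 = 71.57 oscillations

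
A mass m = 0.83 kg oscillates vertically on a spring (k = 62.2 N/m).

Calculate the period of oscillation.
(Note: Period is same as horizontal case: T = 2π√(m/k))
T = 2π√(m/k) = 2π√(0.83/62.2) = 0.7258 s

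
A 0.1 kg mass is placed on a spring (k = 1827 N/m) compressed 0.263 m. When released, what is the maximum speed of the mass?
½kx² = ½mv² → v = x√(k/m) = 0.263×√(1827/0.1) = 35.55 m/s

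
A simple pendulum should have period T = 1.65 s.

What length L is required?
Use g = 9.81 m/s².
T = 2π√(L/g) → L = g(T/2π)² = 9.81×(1.65/2π)² = 0.6765 m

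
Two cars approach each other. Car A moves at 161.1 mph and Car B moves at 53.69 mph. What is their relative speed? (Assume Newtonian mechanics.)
v_rel = v_A + v_B = 161.1 + 53.69 = 214.8 mph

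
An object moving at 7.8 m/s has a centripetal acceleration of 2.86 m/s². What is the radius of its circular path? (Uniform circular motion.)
r = v²/a_c = 7.8²/2.86 = 21.27 m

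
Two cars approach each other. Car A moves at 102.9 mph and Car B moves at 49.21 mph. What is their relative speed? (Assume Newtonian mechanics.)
v_rel = v_A + v_B = 102.9 + 49.21 = 152.1 mph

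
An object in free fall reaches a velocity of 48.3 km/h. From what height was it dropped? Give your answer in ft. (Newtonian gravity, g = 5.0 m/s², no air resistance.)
h = v²/(2g) (with unit conversion) = 59.06 ft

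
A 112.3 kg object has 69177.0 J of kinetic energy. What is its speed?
KE = ½mv² → v = √(2KE/m) = √(2×69177.0/112.3) = 35.1 m/s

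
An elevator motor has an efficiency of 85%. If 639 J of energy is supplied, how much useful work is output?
W_out = η × W_in = 0.85 × 639 = 543.15 J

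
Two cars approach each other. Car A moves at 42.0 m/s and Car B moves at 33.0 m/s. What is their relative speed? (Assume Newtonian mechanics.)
v_rel = v_A + v_B = 42.0 + 33.0 = 75.0 m/s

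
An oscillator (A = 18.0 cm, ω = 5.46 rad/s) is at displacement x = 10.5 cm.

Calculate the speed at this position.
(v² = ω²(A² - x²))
v = ω√(A² − x²) = 5.46×√(0.18² − 0.105²) = 0.7983 m/s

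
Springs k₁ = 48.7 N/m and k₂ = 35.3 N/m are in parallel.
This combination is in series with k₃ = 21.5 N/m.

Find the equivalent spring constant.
k₁₂ = k₁ + k₂ = 84 N/m (parallel)
1/k_eq = 1/k₁₂ + 1/k₃ → k_eq = 17.12 N/m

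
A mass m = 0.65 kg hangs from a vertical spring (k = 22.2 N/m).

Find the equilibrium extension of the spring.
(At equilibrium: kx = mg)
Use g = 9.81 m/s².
x_eq = mg/k = 0.65×9.81/22.2 = 0.2872 m = 28.72 cm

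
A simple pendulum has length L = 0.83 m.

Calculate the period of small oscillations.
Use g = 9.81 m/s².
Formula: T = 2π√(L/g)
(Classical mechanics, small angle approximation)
T = 2π√(L/g) = 2π√(0.83/9.81) = 1.828 s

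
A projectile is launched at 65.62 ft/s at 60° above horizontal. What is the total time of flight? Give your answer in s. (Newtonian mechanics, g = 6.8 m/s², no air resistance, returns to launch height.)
T = 2v₀sin(θ)/g (with unit conversion) = 5.095 s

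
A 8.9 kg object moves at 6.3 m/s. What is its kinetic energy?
KE = ½mv² = ½×8.9×6.3² = 176.6205 J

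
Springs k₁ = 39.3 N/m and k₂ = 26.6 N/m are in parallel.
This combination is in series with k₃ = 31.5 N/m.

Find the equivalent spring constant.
k₁₂ = k₁ + k₂ = 65.9 N/m (parallel)
1/k_eq = 1/k₁₂ + 1/k₃ → k_eq = 21.31 N/m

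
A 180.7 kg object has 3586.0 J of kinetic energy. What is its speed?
KE = ½mv² → v = √(2KE/m) = √(2×3586.0/180.7) = 6.3 m/s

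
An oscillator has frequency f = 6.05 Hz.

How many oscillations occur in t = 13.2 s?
n = f×t = 6.05×13.2 = 79.86 oscillations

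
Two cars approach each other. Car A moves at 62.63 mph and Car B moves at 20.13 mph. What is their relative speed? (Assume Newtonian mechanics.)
v_rel = v_A + v_B = 62.63 + 20.13 = 82.76 mph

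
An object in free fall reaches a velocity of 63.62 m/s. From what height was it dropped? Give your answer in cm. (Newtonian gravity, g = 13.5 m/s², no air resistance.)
h = v²/(2g) (with unit conversion) = 14990.0 cm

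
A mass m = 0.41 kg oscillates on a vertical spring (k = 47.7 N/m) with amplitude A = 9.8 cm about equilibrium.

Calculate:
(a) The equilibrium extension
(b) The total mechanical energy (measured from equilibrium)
x_eq = mg/k = 0.41×9.81/47.7 = 0.08432 m = 8.432 cm
E = ½kA² = ½×47.7×(0.098)² = 0.2291 J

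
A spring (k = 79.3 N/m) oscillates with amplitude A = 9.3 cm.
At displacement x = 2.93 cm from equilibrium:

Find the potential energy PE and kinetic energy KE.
E_total = ½kA² = ½×79.3×(0.093)² = 0.3429 J
PE = ½kx² = ½×79.3×(0.0293)² = 0.03404 J
KE = E_total − PE = 0.3089 J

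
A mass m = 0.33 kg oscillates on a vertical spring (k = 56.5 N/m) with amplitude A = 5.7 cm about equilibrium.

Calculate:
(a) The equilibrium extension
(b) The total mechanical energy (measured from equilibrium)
x_eq = mg/k = 0.33×9.81/56.5 = 0.0573 m = 5.73 cm
E = ½kA² = ½×56.5×(0.057)² = 0.09178 J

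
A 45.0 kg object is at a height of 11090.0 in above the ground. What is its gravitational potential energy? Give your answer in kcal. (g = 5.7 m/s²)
PE = mgh = 45 kg × 5.7 m/s² × 281.7 m = 7.225e+04 J = 17.27 kcal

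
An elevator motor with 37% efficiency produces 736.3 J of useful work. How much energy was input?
W_in = W_out/η = 736.3/0.37 = 1990.0 J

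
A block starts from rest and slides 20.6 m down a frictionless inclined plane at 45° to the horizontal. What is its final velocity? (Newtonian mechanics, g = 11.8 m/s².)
a = g sin(θ) = 11.8 × sin(45°) = 8.34 m/s²
v = √(2ad) = √(2 × 8.34 × 20.6) = 18.54 m/s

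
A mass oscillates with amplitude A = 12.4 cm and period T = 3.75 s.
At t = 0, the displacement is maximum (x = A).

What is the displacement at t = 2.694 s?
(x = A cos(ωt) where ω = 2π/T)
ω = 2π/T = 2π/3.75 = 1.676 rad/s
x = A cos(ωt) = 12.4×cos(1.676×2.694) = -2.446 cm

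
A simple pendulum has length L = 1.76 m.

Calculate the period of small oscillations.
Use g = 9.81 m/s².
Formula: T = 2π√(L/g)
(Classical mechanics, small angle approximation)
T = 2π√(L/g) = 2π√(1.76/9.81) = 2.661 s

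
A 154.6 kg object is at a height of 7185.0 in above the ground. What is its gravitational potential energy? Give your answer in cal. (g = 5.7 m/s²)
PE = mgh = 154.6 kg × 5.7 m/s² × 182.5 m = 1.608e+05 J = 38440.0 cal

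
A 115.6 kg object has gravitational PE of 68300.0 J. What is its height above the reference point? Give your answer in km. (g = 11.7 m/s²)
PE = mgh → h = PE/(mg) = 6.83e+04 J / (115.6 kg × 11.7 m/s²) = 50.5 m = 0.0505 km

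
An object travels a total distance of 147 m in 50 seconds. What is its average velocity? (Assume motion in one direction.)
v_avg = Δd / Δt = 147 / 50 = 2.94 m/s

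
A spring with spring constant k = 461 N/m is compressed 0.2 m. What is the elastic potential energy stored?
PE = ½kx² = ½×461×0.2² = 9.22 J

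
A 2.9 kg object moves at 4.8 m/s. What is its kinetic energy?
KE = ½mv² = ½×2.9×4.8² = 33.408 J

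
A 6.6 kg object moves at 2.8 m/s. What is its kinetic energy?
KE = ½mv² = ½×6.6×2.8² = 25.872 J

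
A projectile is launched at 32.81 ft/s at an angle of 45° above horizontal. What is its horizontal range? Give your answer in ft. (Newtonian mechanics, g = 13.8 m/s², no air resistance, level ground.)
R = v₀² sin(2θ) / g (with unit conversion) = 23.78 ft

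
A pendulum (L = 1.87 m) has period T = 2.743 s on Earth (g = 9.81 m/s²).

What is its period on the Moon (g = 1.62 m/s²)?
T = 2π√(L/g), so T_moon/T_earth = √(g_earth/g_moon)
T_moon = 2π√(1.87/1.62) = 6.751 s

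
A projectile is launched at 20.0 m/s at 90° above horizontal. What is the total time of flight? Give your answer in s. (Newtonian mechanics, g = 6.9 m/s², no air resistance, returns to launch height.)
T = 2v₀sin(θ)/g = 5.797 s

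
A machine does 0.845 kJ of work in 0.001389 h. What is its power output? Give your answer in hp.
P = W/t = 845 J / 5 s = 169 W = 0.2266 hp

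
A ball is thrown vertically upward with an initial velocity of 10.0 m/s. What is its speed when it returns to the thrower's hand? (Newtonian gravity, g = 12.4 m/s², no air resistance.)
By conservation of energy, the ball returns at the same speed = 10.0 m/s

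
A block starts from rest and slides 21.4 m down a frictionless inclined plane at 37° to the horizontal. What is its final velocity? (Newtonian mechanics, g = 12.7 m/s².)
a = g sin(θ) = 12.7 × sin(37°) = 7.64 m/s²
v = √(2ad) = √(2 × 7.64 × 21.4) = 18.09 m/s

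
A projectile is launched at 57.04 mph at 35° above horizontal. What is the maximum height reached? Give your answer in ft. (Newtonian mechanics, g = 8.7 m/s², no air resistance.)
H = v₀²sin²(θ)/(2g) (with unit conversion) = 40.33 ft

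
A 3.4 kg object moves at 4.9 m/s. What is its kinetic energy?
KE = ½mv² = ½×3.4×4.9² = 40.817 J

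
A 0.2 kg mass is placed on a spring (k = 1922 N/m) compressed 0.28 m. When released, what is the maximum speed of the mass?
½kx² = ½mv² → v = x√(k/m) = 0.28×√(1922/0.2) = 27.45 m/s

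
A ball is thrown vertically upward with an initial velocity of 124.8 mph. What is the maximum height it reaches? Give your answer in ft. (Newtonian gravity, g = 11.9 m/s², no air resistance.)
h_max = v₀²/(2g) (with unit conversion) = 429.1 ft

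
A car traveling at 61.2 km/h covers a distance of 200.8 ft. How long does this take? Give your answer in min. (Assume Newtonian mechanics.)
t = d/v (with unit conversion) = 0.06 min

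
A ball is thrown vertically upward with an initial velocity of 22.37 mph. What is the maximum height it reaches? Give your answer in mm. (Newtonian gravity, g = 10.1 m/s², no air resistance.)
h_max = v₀²/(2g) (with unit conversion) = 4951.0 mm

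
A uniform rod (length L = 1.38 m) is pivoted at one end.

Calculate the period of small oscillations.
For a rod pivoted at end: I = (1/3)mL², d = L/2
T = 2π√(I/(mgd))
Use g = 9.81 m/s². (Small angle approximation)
I/m = (1/3)L² = 0.6348 m²; d = L/2 = 0.69 m
T = 2π√(I/(mgd)) = 2π√(0.6348/(9.81×0.69)) = 1.924 s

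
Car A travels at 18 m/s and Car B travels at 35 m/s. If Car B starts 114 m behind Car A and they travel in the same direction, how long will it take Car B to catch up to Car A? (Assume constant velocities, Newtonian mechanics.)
Relative speed: v_rel = 35 - 18 = 17 m/s
Time to catch: t = d₀/v_rel = 114/17 = 6.71 s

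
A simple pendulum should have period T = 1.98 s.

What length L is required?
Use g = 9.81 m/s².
T = 2π√(L/g) → L = g(T/2π)² = 9.81×(1.98/2π)² = 0.9742 m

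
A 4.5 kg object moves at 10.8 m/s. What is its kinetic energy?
KE = ½mv² = ½×4.5×10.8² = 262.44 J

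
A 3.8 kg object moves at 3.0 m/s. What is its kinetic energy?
KE = ½mv² = ½×3.8×3.0² = 17.1 J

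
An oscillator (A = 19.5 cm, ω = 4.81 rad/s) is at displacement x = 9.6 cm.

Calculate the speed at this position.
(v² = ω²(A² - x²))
v = ω√(A² − x²) = 4.81×√(0.195² − 0.096²) = 0.8164 m/s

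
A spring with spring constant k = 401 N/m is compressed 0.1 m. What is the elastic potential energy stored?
PE = ½kx² = ½×401×0.1² = 2.005 J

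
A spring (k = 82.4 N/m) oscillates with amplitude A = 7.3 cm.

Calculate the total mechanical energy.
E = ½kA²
E = ½kA² = ½×82.4×(0.073)² = 0.2196 J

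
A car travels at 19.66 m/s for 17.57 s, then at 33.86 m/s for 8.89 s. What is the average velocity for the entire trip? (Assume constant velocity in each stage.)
d₁ = v₁t₁ = 19.66 × 17.57 = 345.426 m
d₂ = v₂t₂ = 33.86 × 8.89 = 301.015 m
d_total = 646.44 m, t_total = 26.46 s
v_avg = d_total/t_total = 646.44/26.46 = 24.43 m/s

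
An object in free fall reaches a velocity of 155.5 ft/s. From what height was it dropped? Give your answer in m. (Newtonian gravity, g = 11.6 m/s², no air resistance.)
h = v²/(2g) (with unit conversion) = 96.83 m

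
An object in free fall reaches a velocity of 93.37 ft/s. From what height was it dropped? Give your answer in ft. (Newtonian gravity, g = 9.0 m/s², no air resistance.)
h = v²/(2g) (with unit conversion) = 147.6 ft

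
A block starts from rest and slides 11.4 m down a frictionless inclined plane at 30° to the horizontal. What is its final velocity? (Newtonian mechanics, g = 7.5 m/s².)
a = g sin(θ) = 7.5 × sin(30°) = 3.75 m/s²
v = √(2ad) = √(2 × 3.75 × 11.4) = 9.25 m/s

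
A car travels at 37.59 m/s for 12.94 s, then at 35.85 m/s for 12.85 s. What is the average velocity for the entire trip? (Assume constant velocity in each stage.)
d₁ = v₁t₁ = 37.59 × 12.94 = 486.415 m
d₂ = v₂t₂ = 35.85 × 12.85 = 460.673 m
d_total = 947.09 m, t_total = 25.79 s
v_avg = d_total/t_total = 947.09/25.79 = 36.72 m/s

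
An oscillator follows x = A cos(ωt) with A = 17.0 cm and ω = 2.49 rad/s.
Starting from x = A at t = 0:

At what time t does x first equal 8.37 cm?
cos(ωt) = x/A = 8.37/17.0 = 0.4924
ωt = arccos(0.4924) = 1.056 rad
t = 1.056/2.49 = 0.4241 s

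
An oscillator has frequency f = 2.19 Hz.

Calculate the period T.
T = 1/f = 1/2.19 = 0.4566 s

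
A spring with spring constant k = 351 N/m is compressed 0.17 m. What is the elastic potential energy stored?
PE = ½kx² = ½×351×0.17² = 5.072 J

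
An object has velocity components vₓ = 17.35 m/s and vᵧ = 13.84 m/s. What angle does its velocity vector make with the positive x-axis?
θ = arctan(vᵧ/vₓ) = arctan(13.84/17.35) = 38.58°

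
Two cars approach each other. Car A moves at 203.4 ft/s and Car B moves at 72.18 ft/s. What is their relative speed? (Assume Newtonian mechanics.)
v_rel = v_A + v_B = 203.4 + 72.18 = 275.6 ft/s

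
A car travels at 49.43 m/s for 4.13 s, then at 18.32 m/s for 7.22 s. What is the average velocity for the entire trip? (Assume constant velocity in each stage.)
d₁ = v₁t₁ = 49.43 × 4.13 = 204.146 m
d₂ = v₂t₂ = 18.32 × 7.22 = 132.27 m
d_total = 336.42 m, t_total = 11.35 s
v_avg = d_total/t_total = 336.42/11.35 = 29.64 m/s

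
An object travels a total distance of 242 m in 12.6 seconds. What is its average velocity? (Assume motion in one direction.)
v_avg = Δd / Δt = 242 / 12.6 = 19.21 m/s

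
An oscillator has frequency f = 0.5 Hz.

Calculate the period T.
T = 1/f = 1/0.5 = 2 s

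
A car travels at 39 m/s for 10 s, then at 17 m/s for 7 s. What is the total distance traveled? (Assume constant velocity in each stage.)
d₁ = v₁t₁ = 39 × 10 = 390 m
d₂ = v₂t₂ = 17 × 7 = 119 m
d_total = 390 + 119 = 509 m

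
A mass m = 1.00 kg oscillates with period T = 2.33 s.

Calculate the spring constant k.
T = 2π√(m/k) → k = m(2π/T)² = 1.0×(2π/2.33)² = 7.272 N/m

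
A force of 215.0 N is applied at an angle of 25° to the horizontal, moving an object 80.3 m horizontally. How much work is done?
W = Fd cosθ = 215.0×80.3×cos(25°) = 15647.0 J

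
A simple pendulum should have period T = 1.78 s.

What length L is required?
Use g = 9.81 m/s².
T = 2π√(L/g) → L = g(T/2π)² = 9.81×(1.78/2π)² = 0.7873 m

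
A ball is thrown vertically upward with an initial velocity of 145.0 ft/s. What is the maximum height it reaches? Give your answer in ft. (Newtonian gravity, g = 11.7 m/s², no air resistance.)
h_max = v₀²/(2g) (with unit conversion) = 273.9 ft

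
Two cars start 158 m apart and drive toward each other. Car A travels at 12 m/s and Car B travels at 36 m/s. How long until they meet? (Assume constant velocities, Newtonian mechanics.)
Combined speed: v_combined = 12 + 36 = 48 m/s
Time to meet: t = d/48 = 158/48 = 3.29 s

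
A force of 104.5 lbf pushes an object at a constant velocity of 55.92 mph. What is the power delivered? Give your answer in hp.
P = Fv = 464.8 N × 25 m/s = 1.162e+04 W = 15.58 hp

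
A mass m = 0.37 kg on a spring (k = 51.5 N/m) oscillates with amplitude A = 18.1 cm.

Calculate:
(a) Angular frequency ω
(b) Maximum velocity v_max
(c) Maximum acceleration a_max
ω = √(k/m) = √(51.5/0.37) = 11.8 rad/s
v_max = ωA = 11.8×0.181 = 2.135 m/s
a_max = ω²A = 11.8²×0.181 = 25.19 m/s²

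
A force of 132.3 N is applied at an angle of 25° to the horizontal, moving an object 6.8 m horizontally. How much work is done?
W = Fd cosθ = 132.3×6.8×cos(25°) = 815.35 J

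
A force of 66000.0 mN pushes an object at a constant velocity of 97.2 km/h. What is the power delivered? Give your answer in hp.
P = Fv = 66 N × 27 m/s = 1782 W = 2.39 hp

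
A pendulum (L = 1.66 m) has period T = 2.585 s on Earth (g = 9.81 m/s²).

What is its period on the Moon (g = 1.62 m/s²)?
T = 2π√(L/g), so T_moon/T_earth = √(g_earth/g_moon)
T_moon = 2π√(1.66/1.62) = 6.36 s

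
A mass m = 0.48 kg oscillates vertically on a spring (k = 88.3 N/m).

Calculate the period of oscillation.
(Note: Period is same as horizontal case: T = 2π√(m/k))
T = 2π√(m/k) = 2π√(0.48/88.3) = 0.4633 s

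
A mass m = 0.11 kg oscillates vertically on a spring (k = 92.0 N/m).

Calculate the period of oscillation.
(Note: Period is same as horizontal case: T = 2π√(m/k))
T = 2π√(m/k) = 2π√(0.11/92.0) = 0.2173 s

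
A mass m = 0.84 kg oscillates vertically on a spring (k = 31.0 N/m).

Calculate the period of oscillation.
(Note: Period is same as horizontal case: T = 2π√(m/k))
T = 2π√(m/k) = 2π√(0.84/31.0) = 1.034 s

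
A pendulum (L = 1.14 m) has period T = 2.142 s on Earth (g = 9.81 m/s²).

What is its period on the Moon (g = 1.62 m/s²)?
T = 2π√(L/g), so T_moon/T_earth = √(g_earth/g_moon)
T_moon = 2π√(1.14/1.62) = 5.271 s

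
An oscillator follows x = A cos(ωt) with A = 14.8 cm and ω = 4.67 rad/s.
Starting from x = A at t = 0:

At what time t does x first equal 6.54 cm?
cos(ωt) = x/A = 6.54/14.8 = 0.4419
ωt = arccos(0.4419) = 1.113 rad
t = 1.113/4.67 = 0.2383 s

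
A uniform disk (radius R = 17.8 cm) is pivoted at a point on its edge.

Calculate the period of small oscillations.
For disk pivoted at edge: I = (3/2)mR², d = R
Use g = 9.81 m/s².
I/m = (3/2)R² = 0.04753 m²; d = R = 0.178 m
T = 2π√((3/2)R²/(gR)) = 2π√(3R/(2g)) = 1.037 s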